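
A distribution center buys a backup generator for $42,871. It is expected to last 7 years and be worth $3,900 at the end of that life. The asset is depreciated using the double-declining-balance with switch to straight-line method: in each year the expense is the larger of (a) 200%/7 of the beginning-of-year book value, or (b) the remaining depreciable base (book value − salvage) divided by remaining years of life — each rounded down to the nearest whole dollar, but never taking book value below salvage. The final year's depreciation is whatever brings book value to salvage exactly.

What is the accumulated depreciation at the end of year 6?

$37,176

Depreciable base = $42,871 − $3,900 = $38,971.
Year 1: DB = ⌊$42,871 × 200%/7⌋ = $12,248; SL = ⌊$38,971/7⌋ = $5,567 → take DB $12,248. Book value $30,623.
Year 2: DB = ⌊$30,623 × 200%/7⌋ = $8,749; SL = ⌊$26,723/6⌋ = $4,453 → take DB $8,749. Book value $21,874.
Year 3: DB = ⌊$21,874 × 200%/7⌋ = $6,249; SL = ⌊$17,974/5⌋ = $3,594 → take DB $6,249. Book value $15,625.
Year 4: DB = ⌊$15,625 × 200%/7⌋ = $4,464; SL = ⌊$11,725/4⌋ = $2,931 → take DB $4,464. Book value $11,161.
Year 5: DB = ⌊$11,161 × 200%/7⌋ = $3,188; SL = ⌊$7,261/3⌋ = $2,420 → take DB $3,188. Book value $7,973.
Year 6: DB = ⌊$7,973 × 200%/7⌋ = $2,278; SL = ⌊$4,073/2⌋ = $2,036 → take DB $2,278. Book value $5,695.
Accumulated through year 6 = $42,871 − $5,695 = $37,176.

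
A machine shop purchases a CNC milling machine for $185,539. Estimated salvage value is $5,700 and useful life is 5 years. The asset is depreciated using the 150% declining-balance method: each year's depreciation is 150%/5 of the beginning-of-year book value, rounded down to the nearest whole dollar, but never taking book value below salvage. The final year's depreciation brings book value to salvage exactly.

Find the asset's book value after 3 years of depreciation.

Depreciable base = $185,539 − $5,700 = $179,839.
Year 1: ⌊$185,539 × 150%/5⌋ = $55,661. Book value $129,878.
Year 2: ⌊$129,878 × 150%/5⌋ = $38,963. Book value $90,915.
Year 3: ⌊$90,915 × 150%/5⌋ = $27,274. Book value $63,641.

$63,641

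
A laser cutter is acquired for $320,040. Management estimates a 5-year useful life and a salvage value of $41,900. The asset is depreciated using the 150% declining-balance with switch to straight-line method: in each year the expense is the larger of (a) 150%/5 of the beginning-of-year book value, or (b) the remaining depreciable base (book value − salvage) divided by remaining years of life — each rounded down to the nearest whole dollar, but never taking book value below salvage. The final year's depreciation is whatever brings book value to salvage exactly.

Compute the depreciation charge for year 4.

Depreciable base = $320,040 − $41,900 = $278,140.
Year 1: DB = ⌊$320,040 × 150%/5⌋ = $96,012; SL = ⌊$278,140/5⌋ = $55,628 → take DB $96,012. Book value $224,028.
Year 2: DB = ⌊$224,028 × 150%/5⌋ = $67,208; SL = ⌊$182,128/4⌋ = $45,532 → take DB $67,208. Book value $156,820.
Year 3: DB = ⌊$156,820 × 150%/5⌋ = $47,046; SL = ⌊$114,920/3⌋ = $38,306 → take DB $47,046. Book value $109,774.
Year 4: DB = ⌊$109,774 × 150%/5⌋ = $32,932; SL = ⌊$67,874/2⌋ = $33,937 → take SL $33,937. Book value $75,837.

$33,937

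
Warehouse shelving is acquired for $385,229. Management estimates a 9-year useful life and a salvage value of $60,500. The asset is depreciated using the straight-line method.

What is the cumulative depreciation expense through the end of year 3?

$108,243

Depreciable base = $385,229 − $60,500 = $324,729.
Annual expense = $324,729 / 9 = $36,081.
End of year 1: book value $349,148.
End of year 2: book value $313,067.
End of year 3: book value $276,986.
Accumulated through year 3 = $385,229 − $276,986 = $108,243.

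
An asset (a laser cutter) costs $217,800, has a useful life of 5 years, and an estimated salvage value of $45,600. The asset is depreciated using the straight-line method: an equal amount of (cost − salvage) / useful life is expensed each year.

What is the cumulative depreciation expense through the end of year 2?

Depreciable base = $217,800 − $45,600 = $172,200.
Annual expense = $172,200 / 5 = $34,440.
End of year 1: book value $183,360.
End of year 2: book value $148,920.
Accumulated through year 2 = $217,800 − $148,920 = $68,880.

$68,880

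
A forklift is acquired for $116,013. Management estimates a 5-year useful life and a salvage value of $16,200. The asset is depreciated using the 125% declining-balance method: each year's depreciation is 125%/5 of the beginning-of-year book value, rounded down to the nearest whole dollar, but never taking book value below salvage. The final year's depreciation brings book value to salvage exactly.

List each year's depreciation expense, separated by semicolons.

$29,003; $21,752; $16,314; $12,236; $20,508

Depreciable base = $116,013 − $16,200 = $99,813.
Year 1: ⌊$116,013 × 125%/5⌋ = $29,003. Book value $87,010.
Year 2: ⌊$87,010 × 125%/5⌋ = $21,752. Book value $65,258.
Year 3: ⌊$65,258 × 125%/5⌋ = $16,314. Book value $48,944.
Year 4: ⌊$48,944 × 125%/5⌋ = $12,236. Book value $36,708.
Year 5 (final): $36,708 − $16,200 = $20,508. Book value $16,200.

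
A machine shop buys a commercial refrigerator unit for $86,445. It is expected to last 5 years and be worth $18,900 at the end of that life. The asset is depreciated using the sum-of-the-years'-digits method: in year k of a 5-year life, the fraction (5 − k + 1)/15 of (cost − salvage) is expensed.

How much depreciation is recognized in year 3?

$13,509

Depreciable base = $86,445 − $18,900 = $67,545.
Sum of the years' digits = 5+4+3+2+1 = 15.
Year 1: $67,545 × 5/15 = $22,515. Book value $63,930.
Year 2: $67,545 × 4/15 = $18,012. Book value $45,918.
Year 3: $67,545 × 3/15 = $13,509. Book value $32,409.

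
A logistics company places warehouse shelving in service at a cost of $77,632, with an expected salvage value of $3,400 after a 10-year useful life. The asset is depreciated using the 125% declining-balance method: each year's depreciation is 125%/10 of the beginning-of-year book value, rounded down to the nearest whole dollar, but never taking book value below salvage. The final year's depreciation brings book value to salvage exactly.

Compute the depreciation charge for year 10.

$19,943

Depreciable base = $77,632 − $3,400 = $74,232.
Year 1: ⌊$77,632 × 125%/10⌋ = $9,704. Book value $67,928.
Year 2: ⌊$67,928 × 125%/10⌋ = $8,491. Book value $59,437.
Year 3: ⌊$59,437 × 125%/10⌋ = $7,429. Book value $52,008.
Year 4: ⌊$52,008 × 125%/10⌋ = $6,501. Book value $45,507.
Year 5: ⌊$45,507 × 125%/10⌋ = $5,688. Book value $39,819.
Year 6: ⌊$39,819 × 125%/10⌋ = $4,977. Book value $34,842.
Year 7: ⌊$34,842 × 125%/10⌋ = $4,355. Book value $30,487.
Year 8: ⌊$30,487 × 125%/10⌋ = $3,810. Book value $26,677.
Year 9: ⌊$26,677 × 125%/10⌋ = $3,334. Book value $23,343.
Year 10 (final): $23,343 − $3,400 = $19,943. Book value $3,400.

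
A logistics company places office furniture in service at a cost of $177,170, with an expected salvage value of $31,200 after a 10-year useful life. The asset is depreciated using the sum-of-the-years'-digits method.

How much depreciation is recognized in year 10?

Depreciable base = $177,170 − $31,200 = $145,970.
Sum of the years' digits = 10+9+8+7+6+5+4+3+2+1 = 55.
Year 1: $145,970 × 10/55 = $26,540. Book value $150,630.
Year 2: $145,970 × 9/55 = $23,886. Book value $126,744.
Year 3: $145,970 × 8/55 = $21,232. Book value $105,512.
Year 4: $145,970 × 7/55 = $18,578. Book value $86,934.
Year 5: $145,970 × 6/55 = $15,924. Book value $71,010.
Year 6: $145,970 × 5/55 = $13,270. Book value $57,740.
Year 7: $145,970 × 4/55 = $10,616. Book value $47,124.
Year 8: $145,970 × 3/55 = $7,962. Book value $39,162.
Year 9: $145,970 × 2/55 = $5,308. Book value $33,854.
Year 10: $145,970 × 1/55 = $2,654. Book value $31,200.

$2,654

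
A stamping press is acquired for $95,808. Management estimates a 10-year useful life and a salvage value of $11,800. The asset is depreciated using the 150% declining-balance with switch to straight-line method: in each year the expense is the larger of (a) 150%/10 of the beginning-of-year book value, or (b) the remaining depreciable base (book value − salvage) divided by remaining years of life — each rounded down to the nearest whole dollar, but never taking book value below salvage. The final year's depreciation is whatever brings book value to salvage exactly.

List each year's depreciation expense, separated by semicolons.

Depreciable base = $95,808 − $11,800 = $84,008.
Year 1: DB = ⌊$95,808 × 150%/10⌋ = $14,371; SL = ⌊$84,008/10⌋ = $8,400 → take DB $14,371. Book value $81,437.
Year 2: DB = ⌊$81,437 × 150%/10⌋ = $12,215; SL = ⌊$69,637/9⌋ = $7,737 → take DB $12,215. Book value $69,222.
Year 3: DB = ⌊$69,222 × 150%/10⌋ = $10,383; SL = ⌊$57,422/8⌋ = $7,177 → take DB $10,383. Book value $58,839.
Year 4: DB = ⌊$58,839 × 150%/10⌋ = $8,825; SL = ⌊$47,039/7⌋ = $6,719 → take DB $8,825. Book value $50,014.
Year 5: DB = ⌊$50,014 × 150%/10⌋ = $7,502; SL = ⌊$38,214/6⌋ = $6,369 → take DB $7,502. Book value $42,512.
Year 6: DB = ⌊$42,512 × 150%/10⌋ = $6,376; SL = ⌊$30,712/5⌋ = $6,142 → take DB $6,376. Book value $36,136.
Year 7: DB = ⌊$36,136 × 150%/10⌋ = $5,420; SL = ⌊$24,336/4⌋ = $6,084 → take SL $6,084. Book value $30,052.
Year 8: DB = ⌊$30,052 × 150%/10⌋ = $4,507; SL = ⌊$18,252/3⌋ = $6,084 → take SL $6,084. Book value $23,968.
Year 9: DB = ⌊$23,968 × 150%/10⌋ = $3,595; SL = ⌊$12,168/2⌋ = $6,084 → take SL $6,084. Book value $17,884.
Year 10 (final): $17,884 − $11,800 = $6,084. Book value $11,800.

$14,371; $12,215; $10,383; $8,825; $7,502; $6,376; $6,084; $6,084; $6,084; $6,084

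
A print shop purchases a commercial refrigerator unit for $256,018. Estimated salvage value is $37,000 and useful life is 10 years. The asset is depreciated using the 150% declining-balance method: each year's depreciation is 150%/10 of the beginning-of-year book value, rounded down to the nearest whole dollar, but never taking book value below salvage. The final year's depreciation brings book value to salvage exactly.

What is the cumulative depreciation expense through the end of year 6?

$159,459

Depreciable base = $256,018 − $37,000 = $219,018.
Year 1: ⌊$256,018 × 150%/10⌋ = $38,402. Book value $217,616.
Year 2: ⌊$217,616 × 150%/10⌋ = $32,642. Book value $184,974.
Year 3: ⌊$184,974 × 150%/10⌋ = $27,746. Book value $157,228.
Year 4: ⌊$157,228 × 150%/10⌋ = $23,584. Book value $133,644.
Year 5: ⌊$133,644 × 150%/10⌋ = $20,046. Book value $113,598.
Year 6: ⌊$113,598 × 150%/10⌋ = $17,039. Book value $96,559.
Accumulated through year 6 = $256,018 − $96,559 = $159,459.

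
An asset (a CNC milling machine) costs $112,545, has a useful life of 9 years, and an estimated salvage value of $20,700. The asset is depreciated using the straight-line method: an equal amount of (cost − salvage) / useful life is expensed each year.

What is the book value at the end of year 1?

$102,340

Depreciable base = $112,545 − $20,700 = $91,845.
Annual expense = $91,845 / 9 = $10,205.
End of year 1: book value $102,340.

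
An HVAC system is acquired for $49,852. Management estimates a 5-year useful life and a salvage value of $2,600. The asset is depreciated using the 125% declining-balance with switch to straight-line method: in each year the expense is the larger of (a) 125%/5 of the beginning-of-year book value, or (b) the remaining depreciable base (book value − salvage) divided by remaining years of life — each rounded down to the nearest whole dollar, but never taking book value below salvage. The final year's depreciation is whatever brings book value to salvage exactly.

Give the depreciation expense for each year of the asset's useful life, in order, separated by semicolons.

Depreciable base = $49,852 − $2,600 = $47,252.
Year 1: DB = ⌊$49,852 × 125%/5⌋ = $12,463; SL = ⌊$47,252/5⌋ = $9,450 → take DB $12,463. Book value $37,389.
Year 2: DB = ⌊$37,389 × 125%/5⌋ = $9,347; SL = ⌊$34,789/4⌋ = $8,697 → take DB $9,347. Book value $28,042.
Year 3: DB = ⌊$28,042 × 125%/5⌋ = $7,010; SL = ⌊$25,442/3⌋ = $8,480 → take SL $8,480. Book value $19,562.
Year 4: DB = ⌊$19,562 × 125%/5⌋ = $4,890; SL = ⌊$16,962/2⌋ = $8,481 → take SL $8,481. Book value $11,081.
Year 5 (final): $11,081 − $2,600 = $8,481. Book value $2,600.

$12,463; $9,347; $8,480; $8,481; $8,481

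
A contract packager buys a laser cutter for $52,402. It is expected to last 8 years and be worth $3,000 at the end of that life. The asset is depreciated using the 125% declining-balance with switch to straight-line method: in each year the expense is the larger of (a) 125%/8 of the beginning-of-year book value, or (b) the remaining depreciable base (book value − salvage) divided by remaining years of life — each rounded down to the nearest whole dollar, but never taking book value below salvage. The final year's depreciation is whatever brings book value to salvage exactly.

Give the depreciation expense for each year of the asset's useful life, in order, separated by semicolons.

Depreciable base = $52,402 − $3,000 = $49,402.
Year 1: DB = ⌊$52,402 × 125%/8⌋ = $8,187; SL = ⌊$49,402/8⌋ = $6,175 → take DB $8,187. Book value $44,215.
Year 2: DB = ⌊$44,215 × 125%/8⌋ = $6,908; SL = ⌊$41,215/7⌋ = $5,887 → take DB $6,908. Book value $37,307.
Year 3: DB = ⌊$37,307 × 125%/8⌋ = $5,829; SL = ⌊$34,307/6⌋ = $5,717 → take DB $5,829. Book value $31,478.
Year 4: DB = ⌊$31,478 × 125%/8⌋ = $4,918; SL = ⌊$28,478/5⌋ = $5,695 → take SL $5,695. Book value $25,783.
Year 5: DB = ⌊$25,783 × 125%/8⌋ = $4,028; SL = ⌊$22,783/4⌋ = $5,695 → take SL $5,695. Book value $20,088.
Year 6: DB = ⌊$20,088 × 125%/8⌋ = $3,138; SL = ⌊$17,088/3⌋ = $5,696 → take SL $5,696. Book value $14,392.
Year 7: DB = ⌊$14,392 × 125%/8⌋ = $2,248; SL = ⌊$11,392/2⌋ = $5,696 → take SL $5,696. Book value $8,696.
Year 8 (final): $8,696 − $3,000 = $5,696. Book value $3,000.

$8,187; $6,908; $5,829; $5,695; $5,695; $5,696; $5,696; $5,696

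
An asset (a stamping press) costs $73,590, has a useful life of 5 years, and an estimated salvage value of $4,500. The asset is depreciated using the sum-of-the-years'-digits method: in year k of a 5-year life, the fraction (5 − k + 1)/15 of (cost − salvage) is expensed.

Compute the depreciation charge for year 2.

Depreciable base = $73,590 − $4,500 = $69,090.
Sum of the years' digits = 5+4+3+2+1 = 15.
Year 1: $69,090 × 5/15 = $23,030. Book value $50,560.
Year 2: $69,090 × 4/15 = $18,424. Book value $32,136.

$18,424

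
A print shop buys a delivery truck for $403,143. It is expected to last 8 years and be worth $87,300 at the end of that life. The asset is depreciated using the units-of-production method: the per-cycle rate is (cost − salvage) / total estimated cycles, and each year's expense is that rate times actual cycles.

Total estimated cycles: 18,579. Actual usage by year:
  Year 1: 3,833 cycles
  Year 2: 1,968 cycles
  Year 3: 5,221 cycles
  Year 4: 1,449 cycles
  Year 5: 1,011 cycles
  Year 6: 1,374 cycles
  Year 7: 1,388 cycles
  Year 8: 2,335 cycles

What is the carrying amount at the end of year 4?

$191,136

Depreciable base = $403,143 − $87,300 = $315,843.
Rate = $315,843 / 18,579 cycles = $17 per cycle.
Year 1: 3,833 × $17 = $65,161. Book value $337,982.
Year 2: 1,968 × $17 = $33,456. Book value $304,526.
Year 3: 5,221 × $17 = $88,757. Book value $215,769.
Year 4: 1,449 × $17 = $24,633. Book value $191,136.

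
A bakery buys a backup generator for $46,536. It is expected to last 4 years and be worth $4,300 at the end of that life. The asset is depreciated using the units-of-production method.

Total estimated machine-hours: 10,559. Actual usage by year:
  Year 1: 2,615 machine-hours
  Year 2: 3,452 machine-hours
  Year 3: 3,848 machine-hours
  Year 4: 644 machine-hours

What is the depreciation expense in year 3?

Depreciable base = $46,536 − $4,300 = $42,236.
Rate = $42,236 / 10,559 machine-hours = $4 per machine-hour.
Year 1: 2,615 × $4 = $10,460. Book value $36,076.
Year 2: 3,452 × $4 = $13,808. Book value $22,268.
Year 3: 3,848 × $4 = $15,392. Book value $6,876.

$15,392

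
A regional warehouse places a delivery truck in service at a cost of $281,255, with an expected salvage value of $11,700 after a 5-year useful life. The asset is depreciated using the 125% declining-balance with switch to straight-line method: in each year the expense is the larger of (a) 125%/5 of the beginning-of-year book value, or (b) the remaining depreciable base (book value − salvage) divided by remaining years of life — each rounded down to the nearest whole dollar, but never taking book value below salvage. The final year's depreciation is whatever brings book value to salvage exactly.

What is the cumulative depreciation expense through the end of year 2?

Depreciable base = $281,255 − $11,700 = $269,555.
Year 1: DB = ⌊$281,255 × 125%/5⌋ = $70,313; SL = ⌊$269,555/5⌋ = $53,911 → take DB $70,313. Book value $210,942.
Year 2: DB = ⌊$210,942 × 125%/5⌋ = $52,735; SL = ⌊$199,242/4⌋ = $49,810 → take DB $52,735. Book value $158,207.
Accumulated through year 2 = $281,255 − $158,207 = $123,048.

$123,048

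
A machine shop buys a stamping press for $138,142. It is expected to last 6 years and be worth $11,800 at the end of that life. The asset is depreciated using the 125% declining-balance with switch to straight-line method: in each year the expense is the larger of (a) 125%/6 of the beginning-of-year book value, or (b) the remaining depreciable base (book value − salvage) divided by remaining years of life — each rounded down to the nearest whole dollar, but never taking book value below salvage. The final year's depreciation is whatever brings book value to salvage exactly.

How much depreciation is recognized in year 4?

$18,695

Depreciable base = $138,142 − $11,800 = $126,342.
Year 1: DB = ⌊$138,142 × 125%/6⌋ = $28,779; SL = ⌊$126,342/6⌋ = $21,057 → take DB $28,779. Book value $109,363.
Year 2: DB = ⌊$109,363 × 125%/6⌋ = $22,783; SL = ⌊$97,563/5⌋ = $19,512 → take DB $22,783. Book value $86,580.
Year 3: DB = ⌊$86,580 × 125%/6⌋ = $18,037; SL = ⌊$74,780/4⌋ = $18,695 → take SL $18,695. Book value $67,885.
Year 4: DB = ⌊$67,885 × 125%/6⌋ = $14,142; SL = ⌊$56,085/3⌋ = $18,695 → take SL $18,695. Book value $49,190.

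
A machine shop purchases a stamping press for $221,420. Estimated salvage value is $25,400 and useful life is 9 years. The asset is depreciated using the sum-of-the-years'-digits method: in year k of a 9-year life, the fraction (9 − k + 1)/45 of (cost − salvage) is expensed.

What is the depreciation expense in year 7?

$13,068

Depreciable base = $221,420 − $25,400 = $196,020.
Sum of the years' digits = 9+8+7+6+5+4+3+2+1 = 45.
Year 1: $196,020 × 9/45 = $39,204. Book value $182,216.
Year 2: $196,020 × 8/45 = $34,848. Book value $147,368.
Year 3: $196,020 × 7/45 = $30,492. Book value $116,876.
Year 4: $196,020 × 6/45 = $26,136. Book value $90,740.
Year 5: $196,020 × 5/45 = $21,780. Book value $68,960.
Year 6: $196,020 × 4/45 = $17,424. Book value $51,536.
Year 7: $196,020 × 3/45 = $13,068. Book value $38,468.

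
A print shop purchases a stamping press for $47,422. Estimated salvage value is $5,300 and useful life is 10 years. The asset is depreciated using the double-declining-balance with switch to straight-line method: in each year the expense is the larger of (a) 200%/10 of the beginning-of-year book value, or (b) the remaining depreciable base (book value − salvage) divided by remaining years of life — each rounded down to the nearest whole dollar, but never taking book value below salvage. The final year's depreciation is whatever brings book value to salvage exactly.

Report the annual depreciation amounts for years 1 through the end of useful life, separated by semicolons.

Depreciable base = $47,422 − $5,300 = $42,122.
Year 1: DB = ⌊$47,422 × 200%/10⌋ = $9,484; SL = ⌊$42,122/10⌋ = $4,212 → take DB $9,484. Book value $37,938.
Year 2: DB = ⌊$37,938 × 200%/10⌋ = $7,587; SL = ⌊$32,638/9⌋ = $3,626 → take DB $7,587. Book value $30,351.
Year 3: DB = ⌊$30,351 × 200%/10⌋ = $6,070; SL = ⌊$25,051/8⌋ = $3,131 → take DB $6,070. Book value $24,281.
Year 4: DB = ⌊$24,281 × 200%/10⌋ = $4,856; SL = ⌊$18,981/7⌋ = $2,711 → take DB $4,856. Book value $19,425.
Year 5: DB = ⌊$19,425 × 200%/10⌋ = $3,885; SL = ⌊$14,125/6⌋ = $2,354 → take DB $3,885. Book value $15,540.
Year 6: DB = ⌊$15,540 × 200%/10⌋ = $3,108; SL = ⌊$10,240/5⌋ = $2,048 → take DB $3,108. Book value $12,432.
Year 7: DB = ⌊$12,432 × 200%/10⌋ = $2,486; SL = ⌊$7,132/4⌋ = $1,783 → take DB $2,486. Book value $9,946.
Year 8: DB = ⌊$9,946 × 200%/10⌋ = $1,989; SL = ⌊$4,646/3⌋ = $1,548 → take DB $1,989. Book value $7,957.
Year 9: DB = ⌊$7,957 × 200%/10⌋ = $1,591; SL = ⌊$2,657/2⌋ = $1,328 → take DB $1,591. Book value $6,366.
Year 10 (final): $6,366 − $5,300 = $1,066. Book value $5,300.

$9,484; $7,587; $6,070; $4,856; $3,885; $3,108; $2,486; $1,989; $1,591; $1,066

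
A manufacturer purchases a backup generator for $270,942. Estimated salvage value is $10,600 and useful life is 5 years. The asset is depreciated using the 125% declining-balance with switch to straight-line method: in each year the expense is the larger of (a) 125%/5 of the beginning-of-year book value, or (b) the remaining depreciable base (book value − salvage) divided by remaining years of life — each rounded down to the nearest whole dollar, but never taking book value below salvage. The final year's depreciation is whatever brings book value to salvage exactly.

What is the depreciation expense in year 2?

Depreciable base = $270,942 − $10,600 = $260,342.
Year 1: DB = ⌊$270,942 × 125%/5⌋ = $67,735; SL = ⌊$260,342/5⌋ = $52,068 → take DB $67,735. Book value $203,207.
Year 2: DB = ⌊$203,207 × 125%/5⌋ = $50,801; SL = ⌊$192,607/4⌋ = $48,151 → take DB $50,801. Book value $152,406.

$50,801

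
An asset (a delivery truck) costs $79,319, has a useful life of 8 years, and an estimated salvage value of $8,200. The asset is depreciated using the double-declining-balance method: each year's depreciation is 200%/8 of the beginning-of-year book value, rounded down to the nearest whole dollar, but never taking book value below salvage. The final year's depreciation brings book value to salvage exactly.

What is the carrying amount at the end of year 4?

Depreciable base = $79,319 − $8,200 = $71,119.
Year 1: ⌊$79,319 × 200%/8⌋ = $19,829. Book value $59,490.
Year 2: ⌊$59,490 × 200%/8⌋ = $14,872. Book value $44,618.
Year 3: ⌊$44,618 × 200%/8⌋ = $11,154. Book value $33,464.
Year 4: ⌊$33,464 × 200%/8⌋ = $8,366. Book value $25,098.

$25,098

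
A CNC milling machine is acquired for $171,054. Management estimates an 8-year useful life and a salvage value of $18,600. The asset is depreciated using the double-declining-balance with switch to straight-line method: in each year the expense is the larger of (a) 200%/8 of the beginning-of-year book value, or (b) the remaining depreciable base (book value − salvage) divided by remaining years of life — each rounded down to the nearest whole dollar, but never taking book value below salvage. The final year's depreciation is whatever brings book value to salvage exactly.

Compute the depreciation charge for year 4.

$18,041

Depreciable base = $171,054 − $18,600 = $152,454.
Year 1: DB = ⌊$171,054 × 200%/8⌋ = $42,763; SL = ⌊$152,454/8⌋ = $19,056 → take DB $42,763. Book value $128,291.
Year 2: DB = ⌊$128,291 × 200%/8⌋ = $32,072; SL = ⌊$109,691/7⌋ = $15,670 → take DB $32,072. Book value $96,219.
Year 3: DB = ⌊$96,219 × 200%/8⌋ = $24,054; SL = ⌊$77,619/6⌋ = $12,936 → take DB $24,054. Book value $72,165.
Year 4: DB = ⌊$72,165 × 200%/8⌋ = $18,041; SL = ⌊$53,565/5⌋ = $10,713 → take DB $18,041. Book value $54,124.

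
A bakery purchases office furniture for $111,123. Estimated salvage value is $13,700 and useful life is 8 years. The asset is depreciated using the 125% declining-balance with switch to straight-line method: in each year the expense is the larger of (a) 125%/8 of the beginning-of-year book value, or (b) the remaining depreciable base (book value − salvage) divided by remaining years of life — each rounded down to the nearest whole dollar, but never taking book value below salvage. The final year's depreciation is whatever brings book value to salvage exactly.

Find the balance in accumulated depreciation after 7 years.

Depreciable base = $111,123 − $13,700 = $97,423.
Year 1: DB = ⌊$111,123 × 125%/8⌋ = $17,362; SL = ⌊$97,423/8⌋ = $12,177 → take DB $17,362. Book value $93,761.
Year 2: DB = ⌊$93,761 × 125%/8⌋ = $14,650; SL = ⌊$80,061/7⌋ = $11,437 → take DB $14,650. Book value $79,111.
Year 3: DB = ⌊$79,111 × 125%/8⌋ = $12,361; SL = ⌊$65,411/6⌋ = $10,901 → take DB $12,361. Book value $66,750.
Year 4: DB = ⌊$66,750 × 125%/8⌋ = $10,429; SL = ⌊$53,050/5⌋ = $10,610 → take SL $10,610. Book value $56,140.
Year 5: DB = ⌊$56,140 × 125%/8⌋ = $8,771; SL = ⌊$42,440/4⌋ = $10,610 → take SL $10,610. Book value $45,530.
Year 6: DB = ⌊$45,530 × 125%/8⌋ = $7,114; SL = ⌊$31,830/3⌋ = $10,610 → take SL $10,610. Book value $34,920.
Year 7: DB = ⌊$34,920 × 125%/8⌋ = $5,456; SL = ⌊$21,220/2⌋ = $10,610 → take SL $10,610. Book value $24,310.
Accumulated through year 7 = $111,123 − $24,310 = $86,813.

$86,813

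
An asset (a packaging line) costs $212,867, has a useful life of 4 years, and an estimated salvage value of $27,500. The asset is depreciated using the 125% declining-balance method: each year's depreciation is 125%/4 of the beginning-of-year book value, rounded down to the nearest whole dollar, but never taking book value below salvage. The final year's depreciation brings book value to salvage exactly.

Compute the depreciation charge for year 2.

$45,733

Depreciable base = $212,867 − $27,500 = $185,367.
Year 1: ⌊$212,867 × 125%/4⌋ = $66,520. Book value $146,347.
Year 2: ⌊$146,347 × 125%/4⌋ = $45,733. Book value $100,614.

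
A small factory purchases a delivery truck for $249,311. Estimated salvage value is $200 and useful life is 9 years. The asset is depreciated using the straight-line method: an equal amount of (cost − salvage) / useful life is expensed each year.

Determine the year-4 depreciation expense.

Depreciable base = $249,311 − $200 = $249,111.
Annual expense = $249,111 / 9 = $27,679.

$27,679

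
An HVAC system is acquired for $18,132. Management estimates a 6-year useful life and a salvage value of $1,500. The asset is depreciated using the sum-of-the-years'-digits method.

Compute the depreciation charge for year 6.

Depreciable base = $18,132 − $1,500 = $16,632.
Sum of the years' digits = 6+5+4+3+2+1 = 21.
Year 1: $16,632 × 6/21 = $4,752. Book value $13,380.
Year 2: $16,632 × 5/21 = $3,960. Book value $9,420.
Year 3: $16,632 × 4/21 = $3,168. Book value $6,252.
Year 4: $16,632 × 3/21 = $2,376. Book value $3,876.
Year 5: $16,632 × 2/21 = $1,584. Book value $2,292.
Year 6: $16,632 × 1/21 = $792. Book value $1,500.

$792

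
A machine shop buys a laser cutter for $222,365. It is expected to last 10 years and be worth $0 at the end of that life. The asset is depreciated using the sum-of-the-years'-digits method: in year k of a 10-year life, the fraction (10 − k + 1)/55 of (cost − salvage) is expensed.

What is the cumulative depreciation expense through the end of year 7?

$198,107

Depreciable base = $222,365 − $0 = $222,365.
Sum of the years' digits = 10+9+8+7+6+5+4+3+2+1 = 55.
Year 1: $222,365 × 10/55 = $40,430. Book value $181,935.
Year 2: $222,365 × 9/55 = $36,387. Book value $145,548.
Year 3: $222,365 × 8/55 = $32,344. Book value $113,204.
Year 4: $222,365 × 7/55 = $28,301. Book value $84,903.
Year 5: $222,365 × 6/55 = $24,258. Book value $60,645.
Year 6: $222,365 × 5/55 = $20,215. Book value $40,430.
Year 7: $222,365 × 4/55 = $16,172. Book value $24,258.
Accumulated through year 7 = $222,365 − $24,258 = $198,107.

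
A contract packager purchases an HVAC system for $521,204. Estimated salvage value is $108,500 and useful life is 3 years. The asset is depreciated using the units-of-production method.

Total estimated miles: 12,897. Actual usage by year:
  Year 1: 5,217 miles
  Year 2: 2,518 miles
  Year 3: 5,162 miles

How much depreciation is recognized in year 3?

$165,184

Depreciable base = $521,204 − $108,500 = $412,704.
Rate = $412,704 / 12,897 miles = $32 per mile.
Year 1: 5,217 × $32 = $166,944. Book value $354,260.
Year 2: 2,518 × $32 = $80,576. Book value $273,684.
Year 3: 5,162 × $32 = $165,184. Book value $108,500.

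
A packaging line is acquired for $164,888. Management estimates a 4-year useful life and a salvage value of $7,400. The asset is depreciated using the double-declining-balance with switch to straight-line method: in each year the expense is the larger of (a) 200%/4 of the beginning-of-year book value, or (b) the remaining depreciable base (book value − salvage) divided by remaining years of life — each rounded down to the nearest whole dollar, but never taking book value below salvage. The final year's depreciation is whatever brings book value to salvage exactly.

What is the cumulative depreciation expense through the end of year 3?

Depreciable base = $164,888 − $7,400 = $157,488.
Year 1: DB = ⌊$164,888 × 200%/4⌋ = $82,444; SL = ⌊$157,488/4⌋ = $39,372 → take DB $82,444. Book value $82,444.
Year 2: DB = ⌊$82,444 × 200%/4⌋ = $41,222; SL = ⌊$75,044/3⌋ = $25,014 → take DB $41,222. Book value $41,222.
Year 3: DB = ⌊$41,222 × 200%/4⌋ = $20,611; SL = ⌊$33,822/2⌋ = $16,911 → take DB $20,611. Book value $20,611.
Accumulated through year 3 = $164,888 − $20,611 = $144,277.

$144,277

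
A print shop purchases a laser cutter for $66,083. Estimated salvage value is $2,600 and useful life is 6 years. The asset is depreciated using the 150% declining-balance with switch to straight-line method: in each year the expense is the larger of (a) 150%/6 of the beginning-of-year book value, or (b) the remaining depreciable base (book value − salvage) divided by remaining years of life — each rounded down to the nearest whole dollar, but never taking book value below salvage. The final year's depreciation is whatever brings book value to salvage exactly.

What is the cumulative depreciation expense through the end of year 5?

$55,056

Depreciable base = $66,083 − $2,600 = $63,483.
Year 1: DB = ⌊$66,083 × 150%/6⌋ = $16,520; SL = ⌊$63,483/6⌋ = $10,580 → take DB $16,520. Book value $49,563.
Year 2: DB = ⌊$49,563 × 150%/6⌋ = $12,390; SL = ⌊$46,963/5⌋ = $9,392 → take DB $12,390. Book value $37,173.
Year 3: DB = ⌊$37,173 × 150%/6⌋ = $9,293; SL = ⌊$34,573/4⌋ = $8,643 → take DB $9,293. Book value $27,880.
Year 4: DB = ⌊$27,880 × 150%/6⌋ = $6,970; SL = ⌊$25,280/3⌋ = $8,426 → take SL $8,426. Book value $19,454.
Year 5: DB = ⌊$19,454 × 150%/6⌋ = $4,863; SL = ⌊$16,854/2⌋ = $8,427 → take SL $8,427. Book value $11,027.
Accumulated through year 5 = $66,083 − $11,027 = $55,056.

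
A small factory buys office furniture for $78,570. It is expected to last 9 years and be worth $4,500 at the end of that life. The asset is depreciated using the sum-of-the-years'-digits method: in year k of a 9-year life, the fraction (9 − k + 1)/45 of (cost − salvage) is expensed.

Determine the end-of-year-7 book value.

Depreciable base = $78,570 − $4,500 = $74,070.
Sum of the years' digits = 9+8+7+6+5+4+3+2+1 = 45.
Year 1: $74,070 × 9/45 = $14,814. Book value $63,756.
Year 2: $74,070 × 8/45 = $13,168. Book value $50,588.
Year 3: $74,070 × 7/45 = $11,522. Book value $39,066.
Year 4: $74,070 × 6/45 = $9,876. Book value $29,190.
Year 5: $74,070 × 5/45 = $8,230. Book value $20,960.
Year 6: $74,070 × 4/45 = $6,584. Book value $14,376.
Year 7: $74,070 × 3/45 = $4,938. Book value $9,438.

$9,438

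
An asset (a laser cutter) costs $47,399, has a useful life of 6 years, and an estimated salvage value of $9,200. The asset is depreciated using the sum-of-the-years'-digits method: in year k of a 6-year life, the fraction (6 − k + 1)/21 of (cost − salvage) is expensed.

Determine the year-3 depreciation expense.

Depreciable base = $47,399 − $9,200 = $38,199.
Sum of the years' digits = 6+5+4+3+2+1 = 21.
Year 1: $38,199 × 6/21 = $10,914. Book value $36,485.
Year 2: $38,199 × 5/21 = $9,095. Book value $27,390.
Year 3: $38,199 × 4/21 = $7,276. Book value $20,114.

$7,276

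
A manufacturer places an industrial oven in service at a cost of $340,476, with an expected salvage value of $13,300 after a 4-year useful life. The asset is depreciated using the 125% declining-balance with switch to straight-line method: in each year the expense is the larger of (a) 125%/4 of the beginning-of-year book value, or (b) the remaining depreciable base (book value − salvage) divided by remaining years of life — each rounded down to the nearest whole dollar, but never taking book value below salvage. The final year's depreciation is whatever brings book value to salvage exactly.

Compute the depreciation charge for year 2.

$73,592

Depreciable base = $340,476 − $13,300 = $327,176.
Year 1: DB = ⌊$340,476 × 125%/4⌋ = $106,398; SL = ⌊$327,176/4⌋ = $81,794 → take DB $106,398. Book value $234,078.
Year 2: DB = ⌊$234,078 × 125%/4⌋ = $73,149; SL = ⌊$220,778/3⌋ = $73,592 → take SL $73,592. Book value $160,486.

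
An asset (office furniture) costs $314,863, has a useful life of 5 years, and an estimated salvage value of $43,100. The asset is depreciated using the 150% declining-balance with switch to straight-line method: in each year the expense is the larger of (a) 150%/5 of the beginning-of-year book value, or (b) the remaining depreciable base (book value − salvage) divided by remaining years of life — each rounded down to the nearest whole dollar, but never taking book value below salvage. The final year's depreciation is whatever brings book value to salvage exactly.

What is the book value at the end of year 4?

Depreciable base = $314,863 − $43,100 = $271,763.
Year 1: DB = ⌊$314,863 × 150%/5⌋ = $94,458; SL = ⌊$271,763/5⌋ = $54,352 → take DB $94,458. Book value $220,405.
Year 2: DB = ⌊$220,405 × 150%/5⌋ = $66,121; SL = ⌊$177,305/4⌋ = $44,326 → take DB $66,121. Book value $154,284.
Year 3: DB = ⌊$154,284 × 150%/5⌋ = $46,285; SL = ⌊$111,184/3⌋ = $37,061 → take DB $46,285. Book value $107,999.
Year 4: DB = ⌊$107,999 × 150%/5⌋ = $32,399; SL = ⌊$64,899/2⌋ = $32,449 → take SL $32,449. Book value $75,550.

$75,550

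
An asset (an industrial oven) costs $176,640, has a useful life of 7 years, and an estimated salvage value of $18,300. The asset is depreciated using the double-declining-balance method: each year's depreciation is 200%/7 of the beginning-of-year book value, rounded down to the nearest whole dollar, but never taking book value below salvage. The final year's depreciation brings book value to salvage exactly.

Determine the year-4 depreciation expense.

Depreciable base = $176,640 − $18,300 = $158,340.
Year 1: ⌊$176,640 × 200%/7⌋ = $50,468. Book value $126,172.
Year 2: ⌊$126,172 × 200%/7⌋ = $36,049. Book value $90,123.
Year 3: ⌊$90,123 × 200%/7⌋ = $25,749. Book value $64,374.
Year 4: ⌊$64,374 × 200%/7⌋ = $18,392. Book value $45,982.

$18,392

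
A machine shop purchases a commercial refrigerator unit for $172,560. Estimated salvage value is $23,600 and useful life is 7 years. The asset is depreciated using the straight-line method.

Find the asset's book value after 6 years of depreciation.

Depreciable base = $172,560 − $23,600 = $148,960.
Annual expense = $148,960 / 7 = $21,280.
End of year 1: book value $151,280.
End of year 2: book value $130,000.
End of year 3: book value $108,720.
End of year 4: book value $87,440.
End of year 5: book value $66,160.
End of year 6: book value $44,880.

$44,880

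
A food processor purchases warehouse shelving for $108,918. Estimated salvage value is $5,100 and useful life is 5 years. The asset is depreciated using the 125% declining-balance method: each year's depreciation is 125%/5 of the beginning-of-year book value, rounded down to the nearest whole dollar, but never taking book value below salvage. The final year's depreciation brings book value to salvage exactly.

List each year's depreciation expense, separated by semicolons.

$27,229; $20,422; $15,316; $11,487; $29,364

Depreciable base = $108,918 − $5,100 = $103,818.
Year 1: ⌊$108,918 × 125%/5⌋ = $27,229. Book value $81,689.
Year 2: ⌊$81,689 × 125%/5⌋ = $20,422. Book value $61,267.
Year 3: ⌊$61,267 × 125%/5⌋ = $15,316. Book value $45,951.
Year 4: ⌊$45,951 × 125%/5⌋ = $11,487. Book value $34,464.
Year 5 (final): $34,464 − $5,100 = $29,364. Book value $5,100.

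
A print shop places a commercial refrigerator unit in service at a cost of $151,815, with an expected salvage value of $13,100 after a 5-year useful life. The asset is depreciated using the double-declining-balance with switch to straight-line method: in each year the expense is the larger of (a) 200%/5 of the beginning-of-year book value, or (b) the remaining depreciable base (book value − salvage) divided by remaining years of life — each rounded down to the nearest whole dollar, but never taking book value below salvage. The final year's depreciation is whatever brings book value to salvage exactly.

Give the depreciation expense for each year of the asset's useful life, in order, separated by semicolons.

Depreciable base = $151,815 − $13,100 = $138,715.
Year 1: DB = ⌊$151,815 × 200%/5⌋ = $60,726; SL = ⌊$138,715/5⌋ = $27,743 → take DB $60,726. Book value $91,089.
Year 2: DB = ⌊$91,089 × 200%/5⌋ = $36,435; SL = ⌊$77,989/4⌋ = $19,497 → take DB $36,435. Book value $54,654.
Year 3: DB = ⌊$54,654 × 200%/5⌋ = $21,861; SL = ⌊$41,554/3⌋ = $13,851 → take DB $21,861. Book value $32,793.
Year 4: DB = ⌊$32,793 × 200%/5⌋ = $13,117; SL = ⌊$19,693/2⌋ = $9,846 → take DB $13,117. Book value $19,676.
Year 5 (final): $19,676 − $13,100 = $6,576. Book value $13,100.

$60,726; $36,435; $21,861; $13,117; $6,576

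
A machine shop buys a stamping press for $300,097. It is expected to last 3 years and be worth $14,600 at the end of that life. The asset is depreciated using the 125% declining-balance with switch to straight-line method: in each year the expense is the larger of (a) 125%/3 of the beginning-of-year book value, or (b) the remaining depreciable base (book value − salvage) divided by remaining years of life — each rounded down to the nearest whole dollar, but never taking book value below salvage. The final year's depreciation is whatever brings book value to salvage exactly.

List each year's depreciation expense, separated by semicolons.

Depreciable base = $300,097 − $14,600 = $285,497.
Year 1: DB = ⌊$300,097 × 125%/3⌋ = $125,040; SL = ⌊$285,497/3⌋ = $95,165 → take DB $125,040. Book value $175,057.
Year 2: DB = ⌊$175,057 × 125%/3⌋ = $72,940; SL = ⌊$160,457/2⌋ = $80,228 → take SL $80,228. Book value $94,829.
Year 3 (final): $94,829 − $14,600 = $80,229. Book value $14,600.

$125,040; $80,228; $80,229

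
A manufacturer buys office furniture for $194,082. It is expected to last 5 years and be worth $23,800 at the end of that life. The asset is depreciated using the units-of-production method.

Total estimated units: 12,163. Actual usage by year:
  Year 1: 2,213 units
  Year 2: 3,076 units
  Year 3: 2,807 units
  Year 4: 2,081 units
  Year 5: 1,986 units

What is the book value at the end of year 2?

$120,036

Depreciable base = $194,082 − $23,800 = $170,282.
Rate = $170,282 / 12,163 units = $14 per unit.
Year 1: 2,213 × $14 = $30,982. Book value $163,100.
Year 2: 3,076 × $14 = $43,064. Book value $120,036.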